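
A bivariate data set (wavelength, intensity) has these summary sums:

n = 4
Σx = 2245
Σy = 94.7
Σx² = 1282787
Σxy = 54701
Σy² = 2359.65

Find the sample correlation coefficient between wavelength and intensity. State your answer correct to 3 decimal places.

0.947

Sxx = Σx² − (Σx)²/n = 1282787 − 1260006.25 = 22780.75
Sxy = Σxy − (Σx)(Σy)/n = 54701 − 53150.375 = 1550.625
Syy = Σy² − (Σy)²/n = 2359.65 − 2242.0225 = 117.6275
r = Sxy/√(Sxx·Syy) = 1550.625/√(2679642.670625) = 1550.625/1636.961414 = 0.947258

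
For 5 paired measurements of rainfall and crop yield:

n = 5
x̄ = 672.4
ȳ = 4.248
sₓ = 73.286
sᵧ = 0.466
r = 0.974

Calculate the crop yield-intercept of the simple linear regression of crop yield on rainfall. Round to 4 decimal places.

b = r · sᵧ/sₓ = 0.974 · 0.466/73.286 = 0.006193
a = ȳ − b·x̄ = 4.248 − 0.006193·672.4 = 0.083608

0.0836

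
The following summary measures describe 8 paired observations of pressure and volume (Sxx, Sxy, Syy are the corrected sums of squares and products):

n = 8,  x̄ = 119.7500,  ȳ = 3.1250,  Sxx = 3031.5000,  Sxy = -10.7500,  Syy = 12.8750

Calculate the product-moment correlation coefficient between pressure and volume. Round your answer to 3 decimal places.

-0.054

r = Sxy/√(Sxx·Syy) = -10.75/√(39030.5625) = -10.75/197.561541 = -0.054413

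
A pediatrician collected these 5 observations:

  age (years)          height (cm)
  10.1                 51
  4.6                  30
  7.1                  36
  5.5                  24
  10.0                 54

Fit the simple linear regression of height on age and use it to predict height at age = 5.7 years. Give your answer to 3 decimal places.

n = 5, Σx = 37.3, Σy = 195, Σxy = 1580.7, Σx² = 303.83
Sxx = Σx² − (Σx)²/n = 303.83 − 278.258 = 25.572
Sxy = Σxy − (Σx)(Σy)/n = 1580.7 − 1454.7 = 126
b = Sxy/Sxx = 126/25.572 = 4.927264
a = ȳ − b·x̄ = 39 − 4.927264·7.46 = 2.242609
ŷ(5.7) = a + b·5.7 = 2.242609 + 4.927264·5.7 = 30.328015

30.328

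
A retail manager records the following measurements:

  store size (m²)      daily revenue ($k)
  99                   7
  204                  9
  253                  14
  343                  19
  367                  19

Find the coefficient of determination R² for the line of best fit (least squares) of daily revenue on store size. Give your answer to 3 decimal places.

0.944

n = 5, Σx = 1266, Σy = 68, Σxy = 19561, Σx² = 367764, Σy² = 1048
Sxx = Σx² − (Σx)²/n = 367764 − 320551.2 = 47212.8
Sxy = Σxy − (Σx)(Σy)/n = 19561 − 17217.6 = 2343.4
Syy = Σy² − (Σy)²/n = 1048 − 924.8 = 123.2
R² = Sxy²/(Sxx·Syy) = (2343.4)²/(47212.8·123.2) = 0.944110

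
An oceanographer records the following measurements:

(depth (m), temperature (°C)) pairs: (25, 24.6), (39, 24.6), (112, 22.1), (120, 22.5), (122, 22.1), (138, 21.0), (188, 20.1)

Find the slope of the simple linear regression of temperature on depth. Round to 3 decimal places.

-0.029

n = 7, Σx = 744, Σy = 157, Σxy = 16122.6, Σx² = 98362
Sxx = Σx² − (Σx)²/n = 98362 − 79076.571429 = 19285.428571
Sxy = Σxy − (Σx)(Σy)/n = 16122.6 − 16686.857143 = -564.257143
b = Sxy/Sxx = -564.257143/19285.428571 = -0.029258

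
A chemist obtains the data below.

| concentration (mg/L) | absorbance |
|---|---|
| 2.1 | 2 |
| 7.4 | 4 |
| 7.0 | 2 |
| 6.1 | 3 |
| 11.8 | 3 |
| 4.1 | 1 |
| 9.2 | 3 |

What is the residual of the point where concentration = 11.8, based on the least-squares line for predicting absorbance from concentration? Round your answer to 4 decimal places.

n = 7, Σx = 47.7, Σy = 18, Σxy = 133.2, Σx² = 386.07
Sxx = Σx² − (Σx)²/n = 386.07 − 325.041429 = 61.028571
Sxy = Σxy − (Σx)(Σy)/n = 133.2 − 122.657143 = 10.542857
b = Sxy/Sxx = 10.542857/61.028571 = 0.172753
a = ȳ − b·x̄ = 2.571429 − 0.172753·6.814286 = 1.394242
ŷ(11.8) = 1.394242 + 0.172753·11.8 = 3.432725
residual = y − ŷ = 3 − 3.432725 = -0.432725

-0.4327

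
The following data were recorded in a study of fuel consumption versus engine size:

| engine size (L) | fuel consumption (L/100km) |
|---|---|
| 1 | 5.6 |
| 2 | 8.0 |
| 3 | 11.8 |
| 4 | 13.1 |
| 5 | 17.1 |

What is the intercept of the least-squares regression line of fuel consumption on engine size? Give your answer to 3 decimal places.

2.690

n = 5, Σx = 15, Σy = 55.6, Σxy = 194.9, Σx² = 55
Sxx = Σx² − (Σx)²/n = 55 − 45 = 10
Sxy = Σxy − (Σx)(Σy)/n = 194.9 − 166.8 = 28.1
b = Sxy/Sxx = 28.1/10 = 2.81
a = ȳ − b·x̄ = 11.12 − 2.81·3 = 2.69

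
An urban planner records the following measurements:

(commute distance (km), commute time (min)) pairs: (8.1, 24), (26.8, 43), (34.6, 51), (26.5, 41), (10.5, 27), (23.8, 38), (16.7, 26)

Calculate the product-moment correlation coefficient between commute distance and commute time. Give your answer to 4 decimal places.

0.9687

n = 7, Σx = 147, Σy = 250, Σxy = 5820, Σx² = 3638.84, Σy² = 9556
Sxx = Σx² − (Σx)²/n = 3638.84 − 3087 = 551.84
Sxy = Σxy − (Σx)(Σy)/n = 5820 − 5250 = 570
Syy = Σy² − (Σy)²/n = 9556 − 8928.571429 = 627.428571
r = Sxy/√(Sxx·Syy) = 570/√(346240.182857) = 570/588.421773 = 0.968693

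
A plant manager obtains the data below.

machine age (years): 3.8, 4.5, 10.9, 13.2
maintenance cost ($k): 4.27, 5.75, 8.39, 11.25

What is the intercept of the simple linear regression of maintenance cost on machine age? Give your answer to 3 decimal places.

n = 4, Σx = 32.4, Σy = 29.66, Σxy = 282.052, Σx² = 327.74
Sxx = Σx² − (Σx)²/n = 327.74 − 262.44 = 65.3
Sxy = Σxy − (Σx)(Σy)/n = 282.052 − 240.246 = 41.806
b = Sxy/Sxx = 41.806/65.3 = 0.640214
a = ȳ − b·x̄ = 7.415 − 0.640214·8.1 = 2.229263

2.229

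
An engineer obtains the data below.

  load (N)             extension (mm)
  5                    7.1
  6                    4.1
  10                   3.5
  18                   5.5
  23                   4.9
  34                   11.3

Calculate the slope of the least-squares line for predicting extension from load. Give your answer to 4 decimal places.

n = 6, Σx = 96, Σy = 36.4, Σxy = 691, Σx² = 2170
Sxx = Σx² − (Σx)²/n = 2170 − 1536 = 634
Sxy = Σxy − (Σx)(Σy)/n = 691 − 582.4 = 108.6
b = Sxy/Sxx = 108.6/634 = 0.171293

0.1713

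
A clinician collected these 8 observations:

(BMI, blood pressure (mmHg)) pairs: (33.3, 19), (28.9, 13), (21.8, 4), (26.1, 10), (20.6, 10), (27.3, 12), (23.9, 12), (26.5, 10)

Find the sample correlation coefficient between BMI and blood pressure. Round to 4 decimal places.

0.8254

n = 8, Σx = 208.4, Σy = 90, Σxy = 2442, Σx² = 5543.66, Σy² = 1134
Sxx = Σx² − (Σx)²/n = 5543.66 − 5428.82 = 114.84
Sxy = Σxy − (Σx)(Σy)/n = 2442 − 2344.5 = 97.5
Syy = Σy² − (Σy)²/n = 1134 − 1012.5 = 121.5
r = Sxy/√(Sxx·Syy) = 97.5/√(13953.06) = 97.5/118.123071 = 0.825410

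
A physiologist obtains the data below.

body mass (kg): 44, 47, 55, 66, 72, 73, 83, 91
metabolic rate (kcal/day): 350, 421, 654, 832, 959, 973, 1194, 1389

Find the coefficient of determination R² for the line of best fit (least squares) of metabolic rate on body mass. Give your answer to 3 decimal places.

n = 8, Σx = 531, Σy = 6772, Σxy = 491647, Σx² = 37209, Σy² = 6641048
Sxx = Σx² − (Σx)²/n = 37209 − 35245.125 = 1963.875
Sxy = Σxy − (Σx)(Σy)/n = 491647 − 449491.5 = 42155.5
Syy = Σy² − (Σy)²/n = 6641048 − 5732498 = 908550
R² = Sxy²/(Sxx·Syy) = (42155.5)²/(1963.875·908550) = 0.995969

0.996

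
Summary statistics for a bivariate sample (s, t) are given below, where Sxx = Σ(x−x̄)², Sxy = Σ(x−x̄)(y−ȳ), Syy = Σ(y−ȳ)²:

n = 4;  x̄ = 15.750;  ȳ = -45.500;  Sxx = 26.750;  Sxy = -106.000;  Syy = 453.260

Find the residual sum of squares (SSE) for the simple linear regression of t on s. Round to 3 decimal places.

b = Sxy/Sxx = -106/26.75 = -3.962617
SSE = Syy − b·Sxy = 453.26 − (-3.962617)·(-106) = 33.222617

33.223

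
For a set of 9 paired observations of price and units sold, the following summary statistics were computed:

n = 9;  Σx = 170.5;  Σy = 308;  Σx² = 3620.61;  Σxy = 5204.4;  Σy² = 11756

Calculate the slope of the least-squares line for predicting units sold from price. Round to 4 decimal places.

Sxx = Σx² − (Σx)²/n = 3620.61 − 3230.027778 = 390.582222
Sxy = Σxy − (Σx)(Σy)/n = 5204.4 − 5834.888889 = -630.488889
b = Sxy/Sxx = -630.488889/390.582222 = -1.614228

-1.6142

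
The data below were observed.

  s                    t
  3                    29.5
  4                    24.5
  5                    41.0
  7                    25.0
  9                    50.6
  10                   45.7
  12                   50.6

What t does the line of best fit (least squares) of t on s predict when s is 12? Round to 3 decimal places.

51.182

n = 7, Σx = 50, Σy = 266.9, Σxy = 2086.1, Σx² = 424
Sxx = Σx² − (Σx)²/n = 424 − 357.142857 = 66.857143
Sxy = Σxy − (Σx)(Σy)/n = 2086.1 − 1906.428571 = 179.671429
b = Sxy/Sxx = 179.671429/66.857143 = 2.687393
a = ȳ − b·x̄ = 38.128571 − 2.687393·7.142857 = 18.932906
ŷ(12) = a + b·12 = 18.932906 + 2.687393·12 = 51.181624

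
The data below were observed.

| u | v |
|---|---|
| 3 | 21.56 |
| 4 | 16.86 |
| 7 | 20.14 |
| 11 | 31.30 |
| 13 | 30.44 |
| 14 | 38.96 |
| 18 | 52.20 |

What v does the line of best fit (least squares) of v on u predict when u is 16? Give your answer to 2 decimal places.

n = 7, Σx = 70, Σy = 211.46, Σxy = 2498.16, Σx² = 884
Sxx = Σx² − (Σx)²/n = 884 − 700 = 184
Sxy = Σxy − (Σx)(Σy)/n = 2498.16 − 2114.6 = 383.56
b = Sxy/Sxx = 383.56/184 = 2.084565
a = ȳ − b·x̄ = 30.208571 − 2.084565·10 = 9.362919
ŷ(16) = a + b·16 = 9.362919 + 2.084565·16 = 42.715963

42.72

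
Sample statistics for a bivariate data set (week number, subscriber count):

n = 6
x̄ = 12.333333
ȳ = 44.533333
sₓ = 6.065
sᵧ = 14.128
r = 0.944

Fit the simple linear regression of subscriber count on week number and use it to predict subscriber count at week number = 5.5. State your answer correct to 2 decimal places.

b = r · sᵧ/sₓ = 0.944 · 14.128/6.065 = 2.198983
a = ȳ − b·x̄ = 44.533333 − 2.198983·12.333333 = 17.412543
ŷ(5.5) = a + b·5.5 = 17.412543 + 2.198983·5.5 = 29.506950

29.51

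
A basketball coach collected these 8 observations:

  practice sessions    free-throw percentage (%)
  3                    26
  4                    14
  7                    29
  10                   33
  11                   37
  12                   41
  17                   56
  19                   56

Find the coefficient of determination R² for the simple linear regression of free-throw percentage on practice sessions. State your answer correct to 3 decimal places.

0.914

n = 8, Σx = 83, Σy = 292, Σxy = 3582, Σx² = 1089, Σy² = 12124
Sxx = Σx² − (Σx)²/n = 1089 − 861.125 = 227.875
Sxy = Σxy − (Σx)(Σy)/n = 3582 − 3029.5 = 552.5
Syy = Σy² − (Σy)²/n = 12124 − 10658 = 1466
R² = Sxy²/(Sxx·Syy) = (552.5)²/(227.875·1466) = 0.913764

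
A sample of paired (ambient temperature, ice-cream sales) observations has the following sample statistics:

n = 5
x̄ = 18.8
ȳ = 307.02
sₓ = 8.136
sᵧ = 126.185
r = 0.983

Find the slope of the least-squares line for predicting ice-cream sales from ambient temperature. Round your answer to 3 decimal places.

15.246

b = r · sᵧ/sₓ = 0.983 · 126.185/8.136 = 15.245803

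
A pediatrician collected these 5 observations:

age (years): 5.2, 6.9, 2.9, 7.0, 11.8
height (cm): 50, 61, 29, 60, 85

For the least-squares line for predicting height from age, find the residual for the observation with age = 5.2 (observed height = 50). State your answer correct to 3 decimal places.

n = 5, Σx = 33.8, Σy = 285, Σxy = 2188, Σx² = 271.3
Sxx = Σx² − (Σx)²/n = 271.3 − 228.488 = 42.812
Sxy = Σxy − (Σx)(Σy)/n = 2188 − 1926.6 = 261.4
b = Sxy/Sxx = 261.4/42.812 = 6.105765
a = ȳ − b·x̄ = 57 − 6.105765·6.76 = 15.725030
ŷ(5.2) = 15.725030 + 6.105765·5.2 = 47.475007
residual = y − ŷ = 50 − 47.475007 = 2.524993

2.525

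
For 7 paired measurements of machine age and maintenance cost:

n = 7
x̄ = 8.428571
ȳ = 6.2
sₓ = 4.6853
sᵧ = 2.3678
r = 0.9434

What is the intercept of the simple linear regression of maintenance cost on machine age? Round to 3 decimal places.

2.182

b = r · sᵧ/sₓ = 0.9434 · 2.3678/4.6853 = 0.476764
a = ȳ − b·x̄ = 6.2 − 0.476764·8.428571 = 2.181561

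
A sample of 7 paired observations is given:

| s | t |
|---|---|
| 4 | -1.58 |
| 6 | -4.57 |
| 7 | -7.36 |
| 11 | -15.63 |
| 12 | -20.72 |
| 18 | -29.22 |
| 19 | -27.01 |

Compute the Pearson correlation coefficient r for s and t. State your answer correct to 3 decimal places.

n = 7, Σx = 77, Σy = -106.09, Σxy = -1544.98, Σx² = 1051, Σy² = 2334.5147
Sxx = Σx² − (Σx)²/n = 1051 − 847 = 204
Sxy = Σxy − (Σx)(Σy)/n = -1544.98 − (-1166.99) = -377.99
Syy = Σy² − (Σy)²/n = 2334.5147 − 1607.869729 = 726.644971
r = Sxy/√(Sxx·Syy) = -377.99/√(148235.574171) = -377.99/385.013732 = -0.981757

-0.982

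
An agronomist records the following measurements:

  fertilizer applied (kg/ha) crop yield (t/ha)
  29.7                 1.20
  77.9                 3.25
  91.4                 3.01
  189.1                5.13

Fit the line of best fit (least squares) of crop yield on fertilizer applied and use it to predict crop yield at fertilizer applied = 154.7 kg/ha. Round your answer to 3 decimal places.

4.492

n = 4, Σx = 388.1, Σy = 12.59, Σxy = 1534.012, Σx² = 51063.27
Sxx = Σx² − (Σx)²/n = 51063.27 − 37655.4025 = 13407.8675
Sxy = Σxy − (Σx)(Σy)/n = 1534.012 − 1221.54475 = 312.46725
b = Sxy/Sxx = 312.46725/13407.8675 = 0.023305
a = ȳ − b·x̄ = 3.1475 − 0.023305·97.025 = 0.886355
ŷ(154.7) = a + b·154.7 = 0.886355 + 0.023305·154.7 = 4.491603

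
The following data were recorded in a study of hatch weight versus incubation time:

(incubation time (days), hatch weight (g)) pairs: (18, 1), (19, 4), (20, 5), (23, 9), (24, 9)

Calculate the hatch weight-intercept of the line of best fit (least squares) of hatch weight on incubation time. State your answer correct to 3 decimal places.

n = 5, Σx = 104, Σy = 28, Σxy = 617, Σx² = 2190
Sxx = Σx² − (Σx)²/n = 2190 − 2163.2 = 26.8
Sxy = Σxy − (Σx)(Σy)/n = 617 − 582.4 = 34.6
b = Sxy/Sxx = 34.6/26.8 = 1.291045
a = ȳ − b·x̄ = 5.6 − 1.291045·20.8 = -21.253731

-21.254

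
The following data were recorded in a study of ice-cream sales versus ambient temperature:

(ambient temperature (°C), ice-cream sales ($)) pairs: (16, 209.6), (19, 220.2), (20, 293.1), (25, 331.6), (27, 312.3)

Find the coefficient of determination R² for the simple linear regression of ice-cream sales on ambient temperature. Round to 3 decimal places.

n = 5, Σx = 107, Σy = 1366.8, Σxy = 30121.5, Σx² = 2371, Σy² = 385817.66
Sxx = Σx² − (Σx)²/n = 2371 − 2289.8 = 81.2
Sxy = Σxy − (Σx)(Σy)/n = 30121.5 − 29249.52 = 871.98
Syy = Σy² − (Σy)²/n = 385817.66 − 373628.448 = 12189.212
R² = Sxy²/(Sxx·Syy) = (871.98)²/(81.2·12189.212) = 0.768213

0.768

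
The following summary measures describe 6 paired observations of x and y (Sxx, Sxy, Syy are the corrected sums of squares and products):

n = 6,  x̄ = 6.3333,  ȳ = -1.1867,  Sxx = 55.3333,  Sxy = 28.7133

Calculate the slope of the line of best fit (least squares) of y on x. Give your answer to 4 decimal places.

b = Sxy/Sxx = 28.7133/55.3333 = 0.518915

0.5189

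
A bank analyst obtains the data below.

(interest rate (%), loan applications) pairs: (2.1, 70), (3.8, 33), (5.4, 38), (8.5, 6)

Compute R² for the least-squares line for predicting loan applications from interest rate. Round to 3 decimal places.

0.862

n = 4, Σx = 19.8, Σy = 147, Σxy = 528.6, Σx² = 120.26, Σy² = 7469
Sxx = Σx² − (Σx)²/n = 120.26 − 98.01 = 22.25
Sxy = Σxy − (Σx)(Σy)/n = 528.6 − 727.65 = -199.05
Syy = Σy² − (Σy)²/n = 7469 − 5402.25 = 2066.75
R² = Sxy²/(Sxx·Syy) = (-199.05)²/(22.25·2066.75) = 0.861601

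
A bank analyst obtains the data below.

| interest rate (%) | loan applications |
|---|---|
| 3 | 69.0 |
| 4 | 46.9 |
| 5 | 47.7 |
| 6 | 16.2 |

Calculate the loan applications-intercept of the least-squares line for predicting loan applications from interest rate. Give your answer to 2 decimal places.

115.87

n = 4, Σx = 18, Σy = 179.8, Σxy = 730.3, Σx² = 86
Sxx = Σx² − (Σx)²/n = 86 − 81 = 5
Sxy = Σxy − (Σx)(Σy)/n = 730.3 − 809.1 = -78.8
b = Sxy/Sxx = -78.8/5 = -15.76
a = ȳ − b·x̄ = 44.95 − (-15.76)·4.5 = 115.87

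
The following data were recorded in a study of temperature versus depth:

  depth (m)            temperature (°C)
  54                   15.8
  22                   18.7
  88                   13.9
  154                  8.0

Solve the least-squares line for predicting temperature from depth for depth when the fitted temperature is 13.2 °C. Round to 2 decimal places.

n = 4, Σx = 318, Σy = 56.4, Σxy = 3719.8, Σx² = 34860
Sxx = Σx² − (Σx)²/n = 34860 − 25281 = 9579
Sxy = Σxy − (Σx)(Σy)/n = 3719.8 − 4483.8 = -764
b = Sxy/Sxx = -764/9579 = -0.079758
a = ȳ − b·x̄ = 14.1 − (-0.079758)·79.5 = 20.440745
Set a + b·x = 13.2: x = (13.2 − 20.440745) / (-0.079758) = 90.784162

90.78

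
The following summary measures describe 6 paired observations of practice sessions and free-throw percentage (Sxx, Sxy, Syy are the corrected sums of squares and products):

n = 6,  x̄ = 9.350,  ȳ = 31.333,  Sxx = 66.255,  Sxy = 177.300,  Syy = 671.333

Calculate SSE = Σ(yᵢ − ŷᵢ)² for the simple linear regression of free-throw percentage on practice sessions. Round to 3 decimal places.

196.874

b = Sxy/Sxx = 177.3/66.255 = 2.676024
SSE = Syy − b·Sxy = 671.333 − 2.676024·177.3 = 196.873865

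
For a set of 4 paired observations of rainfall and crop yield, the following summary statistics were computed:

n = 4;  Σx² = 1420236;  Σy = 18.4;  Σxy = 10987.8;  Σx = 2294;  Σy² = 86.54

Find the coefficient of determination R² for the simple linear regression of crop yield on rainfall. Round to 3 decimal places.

Sxx = Σx² − (Σx)²/n = 1420236 − 1315609 = 104627
Sxy = Σxy − (Σx)(Σy)/n = 10987.8 − 10552.4 = 435.4
Syy = Σy² − (Σy)²/n = 86.54 − 84.64 = 1.9
R² = Sxy²/(Sxx·Syy) = (435.4)²/(104627·1.9) = 0.953629

0.954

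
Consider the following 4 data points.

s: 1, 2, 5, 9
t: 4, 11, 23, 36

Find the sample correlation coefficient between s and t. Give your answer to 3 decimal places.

n = 4, Σx = 17, Σy = 74, Σxy = 465, Σx² = 111, Σy² = 1962
Sxx = Σx² − (Σx)²/n = 111 − 72.25 = 38.75
Sxy = Σxy − (Σx)(Σy)/n = 465 − 314.5 = 150.5
Syy = Σy² − (Σy)²/n = 1962 − 1369 = 593
r = Sxy/√(Sxx·Syy) = 150.5/√(22978.75) = 150.5/151.587434 = 0.992826

0.993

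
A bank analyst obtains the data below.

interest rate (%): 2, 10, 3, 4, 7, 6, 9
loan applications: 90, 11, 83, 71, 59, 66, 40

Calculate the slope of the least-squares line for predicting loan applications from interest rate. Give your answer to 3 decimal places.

-8.531

n = 7, Σx = 41, Σy = 420, Σxy = 1992, Σx² = 295
Sxx = Σx² − (Σx)²/n = 295 − 240.142857 = 54.857143
Sxy = Σxy − (Σx)(Σy)/n = 1992 − 2460 = -468
b = Sxy/Sxx = -468/54.857143 = -8.53125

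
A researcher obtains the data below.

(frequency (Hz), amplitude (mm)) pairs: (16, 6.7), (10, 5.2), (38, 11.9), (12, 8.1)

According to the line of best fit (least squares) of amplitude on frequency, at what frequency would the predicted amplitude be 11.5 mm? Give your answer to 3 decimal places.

36.195

n = 4, Σx = 76, Σy = 31.9, Σxy = 708.6, Σx² = 1944
Sxx = Σx² − (Σx)²/n = 1944 − 1444 = 500
Sxy = Σxy − (Σx)(Σy)/n = 708.6 − 606.1 = 102.5
b = Sxy/Sxx = 102.5/500 = 0.205
a = ȳ − b·x̄ = 7.975 − 0.205·19 = 4.08
Set a + b·x = 11.5: x = (11.5 − 4.08) / 0.205 = 36.195122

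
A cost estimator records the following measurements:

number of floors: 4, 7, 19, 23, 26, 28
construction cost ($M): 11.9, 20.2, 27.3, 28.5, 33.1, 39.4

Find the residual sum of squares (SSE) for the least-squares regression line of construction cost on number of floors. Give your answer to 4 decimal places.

37.6956

n = 6, Σx = 107, Σy = 160.4, Σxy = 3327, Σx² = 2415, Σy² = 4755.16
Sxx = Σx² − (Σx)²/n = 2415 − 1908.166667 = 506.833333
Sxy = Σxy − (Σx)(Σy)/n = 3327 − 2860.466667 = 466.533333
Syy = Σy² − (Σy)²/n = 4755.16 − 4288.026667 = 467.133333
b = Sxy/Sxx = 466.533333/506.833333 = 0.920487
SSE = Syy − b·Sxy = 467.133333 − 0.920487·466.533333 = 37.695613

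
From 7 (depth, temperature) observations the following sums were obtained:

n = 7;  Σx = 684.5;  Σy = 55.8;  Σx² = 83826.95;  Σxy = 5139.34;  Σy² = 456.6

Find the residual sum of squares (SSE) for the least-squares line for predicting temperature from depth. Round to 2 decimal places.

5.84

Sxx = Σx² − (Σx)²/n = 83826.95 − 66934.321429 = 16892.628571
Sxy = Σxy − (Σx)(Σy)/n = 5139.34 − 5456.442857 = -317.102857
Syy = Σy² − (Σy)²/n = 456.6 − 444.805714 = 11.794286
b = Sxy/Sxx = -317.102857/16892.628571 = -0.018772
SSE = Syy − b·Sxy = 11.794286 − (-0.018772)·(-317.102857) = 5.841735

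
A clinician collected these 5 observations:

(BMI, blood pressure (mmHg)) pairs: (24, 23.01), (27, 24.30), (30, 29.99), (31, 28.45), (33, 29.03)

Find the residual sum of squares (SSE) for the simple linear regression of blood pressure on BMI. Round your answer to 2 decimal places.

7.38

n = 5, Σx = 145, Σy = 134.78, Σxy = 3947.98, Σx² = 4255, Σy² = 3671.4936
Sxx = Σx² − (Σx)²/n = 4255 − 4205 = 50
Sxy = Σxy − (Σx)(Σy)/n = 3947.98 − 3908.62 = 39.36
Syy = Σy² − (Σy)²/n = 3671.4936 − 3633.12968 = 38.36392
b = Sxy/Sxx = 39.36/50 = 0.7872
SSE = Syy − b·Sxy = 38.36392 − 0.7872·39.36 = 7.379728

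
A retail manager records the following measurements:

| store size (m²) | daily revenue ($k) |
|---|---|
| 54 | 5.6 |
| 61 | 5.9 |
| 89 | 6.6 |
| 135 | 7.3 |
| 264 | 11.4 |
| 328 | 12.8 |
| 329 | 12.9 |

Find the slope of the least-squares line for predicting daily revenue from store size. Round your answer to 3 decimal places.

0.027

n = 7, Σx = 1260, Σy = 62.5, Σxy = 13687.3, Σx² = 318304
Sxx = Σx² − (Σx)²/n = 318304 − 226800 = 91504
Sxy = Σxy − (Σx)(Σy)/n = 13687.3 − 11250 = 2437.3
b = Sxy/Sxx = 2437.3/91504 = 0.026636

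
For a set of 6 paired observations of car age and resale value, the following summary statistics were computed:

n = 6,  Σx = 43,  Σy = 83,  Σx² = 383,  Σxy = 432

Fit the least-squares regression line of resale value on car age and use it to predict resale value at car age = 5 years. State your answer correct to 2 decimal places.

Sxx = Σx² − (Σx)²/n = 383 − 308.166667 = 74.833333
Sxy = Σxy − (Σx)(Σy)/n = 432 − 594.833333 = -162.833333
b = Sxy/Sxx = -162.833333/74.833333 = -2.175947
a = ȳ − b·x̄ = 13.833333 − (-2.175947)·7.166667 = 29.427617
ŷ(5) = a + b·5 = 29.427617 + (-2.175947)·5 = 18.547884

18.55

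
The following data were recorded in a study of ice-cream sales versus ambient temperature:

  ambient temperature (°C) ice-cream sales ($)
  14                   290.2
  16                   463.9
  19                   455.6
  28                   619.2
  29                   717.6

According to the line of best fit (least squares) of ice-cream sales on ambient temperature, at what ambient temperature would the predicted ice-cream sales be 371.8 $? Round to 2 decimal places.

15.10

n = 5, Σx = 106, Σy = 2546.5, Σxy = 58289.6, Σx² = 2438
Sxx = Σx² − (Σx)²/n = 2438 − 2247.2 = 190.8
Sxy = Σxy − (Σx)(Σy)/n = 58289.6 − 53985.8 = 4303.8
b = Sxy/Sxx = 4303.8/190.8 = 22.556604
a = ȳ − b·x̄ = 509.3 − 22.556604·21.2 = 31.1
Set a + b·x = 371.8: x = (371.8 − 31.1) / 22.556604 = 15.104224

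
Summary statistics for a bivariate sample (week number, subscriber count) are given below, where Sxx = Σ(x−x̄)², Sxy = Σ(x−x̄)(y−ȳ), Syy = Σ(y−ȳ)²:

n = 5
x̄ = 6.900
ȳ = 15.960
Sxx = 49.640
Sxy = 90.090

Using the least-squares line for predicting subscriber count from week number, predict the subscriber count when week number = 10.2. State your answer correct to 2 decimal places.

21.95

b = Sxy/Sxx = 90.09/49.64 = 1.814867
a = ȳ − b·x̄ = 15.96 − 1.814867·6.9 = 3.437417
ŷ(10.2) = a + b·10.2 = 3.437417 + 1.814867·10.2 = 21.949061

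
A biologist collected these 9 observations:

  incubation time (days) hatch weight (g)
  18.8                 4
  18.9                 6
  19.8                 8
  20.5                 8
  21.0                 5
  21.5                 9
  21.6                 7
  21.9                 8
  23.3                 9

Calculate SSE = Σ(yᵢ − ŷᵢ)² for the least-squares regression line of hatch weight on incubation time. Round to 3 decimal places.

n = 9, Σx = 187.3, Σy = 64, Σxy = 1345.6, Σx² = 3915.25, Σy² = 480
Sxx = Σx² − (Σx)²/n = 3915.25 − 3897.921111 = 17.328889
Sxy = Σxy − (Σx)(Σy)/n = 1345.6 − 1331.911111 = 13.688889
Syy = Σy² − (Σy)²/n = 480 − 455.111111 = 24.888889
b = Sxy/Sxx = 13.688889/17.328889 = 0.789946
SSE = Syy − b·Sxy = 24.888889 − 0.789946·13.688889 = 14.075404

14.075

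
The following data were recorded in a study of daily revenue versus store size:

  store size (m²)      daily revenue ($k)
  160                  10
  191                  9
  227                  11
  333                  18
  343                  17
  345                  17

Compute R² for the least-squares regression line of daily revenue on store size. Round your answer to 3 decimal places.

0.936

n = 6, Σx = 1599, Σy = 82, Σxy = 23506, Σx² = 461173, Σy² = 1204
Sxx = Σx² − (Σx)²/n = 461173 − 426133.5 = 35039.5
Sxy = Σxy − (Σx)(Σy)/n = 23506 − 21853 = 1653
Syy = Σy² − (Σy)²/n = 1204 − 1120.666667 = 83.333333
R² = Sxy²/(Sxx·Syy) = (1653)²/(35039.5·83.333333) = 0.935770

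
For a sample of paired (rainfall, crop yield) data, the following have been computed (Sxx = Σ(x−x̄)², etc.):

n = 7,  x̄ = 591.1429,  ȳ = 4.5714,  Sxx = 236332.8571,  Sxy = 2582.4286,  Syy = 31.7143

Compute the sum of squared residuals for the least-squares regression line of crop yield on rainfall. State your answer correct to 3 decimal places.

3.496

b = Sxy/Sxx = 2582.4286/236332.8571 = 0.010927
SSE = Syy − b·Sxy = 31.7143 − 0.010927·2582.4286 = 3.495890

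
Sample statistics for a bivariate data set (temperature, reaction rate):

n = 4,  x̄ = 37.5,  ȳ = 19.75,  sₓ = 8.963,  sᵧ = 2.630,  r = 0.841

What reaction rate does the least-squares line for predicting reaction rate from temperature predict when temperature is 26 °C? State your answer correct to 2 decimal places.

b = r · sᵧ/sₓ = 0.841 · 2.63/8.963 = 0.246773
a = ȳ − b·x̄ = 19.75 − 0.246773·37.5 = 10.495997
ŷ(26) = a + b·26 = 10.495997 + 0.246773·26 = 16.912106

16.91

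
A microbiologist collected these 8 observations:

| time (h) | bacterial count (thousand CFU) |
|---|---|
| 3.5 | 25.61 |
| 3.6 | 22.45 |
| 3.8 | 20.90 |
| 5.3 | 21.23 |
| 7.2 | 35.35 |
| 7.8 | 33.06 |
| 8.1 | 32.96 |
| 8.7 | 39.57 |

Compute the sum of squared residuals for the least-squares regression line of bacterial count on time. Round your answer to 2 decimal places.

n = 8, Σx = 48, Σy = 231.13, Σxy = 1486.017, Σx² = 321.72, Σy² = 7042.1301
Sxx = Σx² − (Σx)²/n = 321.72 − 288 = 33.72
Sxy = Σxy − (Σx)(Σy)/n = 1486.017 − 1386.78 = 99.237
Syy = Σy² − (Σy)²/n = 7042.1301 − 6677.634613 = 364.495488
b = Sxy/Sxx = 99.237/33.72 = 2.942972
SSE = Syy − b·Sxy = 364.495488 − 2.942972·99.237 = 72.443822

72.44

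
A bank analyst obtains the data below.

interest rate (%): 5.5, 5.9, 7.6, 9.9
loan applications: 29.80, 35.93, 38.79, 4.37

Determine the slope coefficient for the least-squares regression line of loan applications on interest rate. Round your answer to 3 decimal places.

-6.051

n = 4, Σx = 28.9, Σy = 108.89, Σxy = 713.954, Σx² = 220.83
Sxx = Σx² − (Σx)²/n = 220.83 − 208.8025 = 12.0275
Sxy = Σxy − (Σx)(Σy)/n = 713.954 − 786.73025 = -72.77625
b = Sxy/Sxx = -72.77625/12.0275 = -6.050821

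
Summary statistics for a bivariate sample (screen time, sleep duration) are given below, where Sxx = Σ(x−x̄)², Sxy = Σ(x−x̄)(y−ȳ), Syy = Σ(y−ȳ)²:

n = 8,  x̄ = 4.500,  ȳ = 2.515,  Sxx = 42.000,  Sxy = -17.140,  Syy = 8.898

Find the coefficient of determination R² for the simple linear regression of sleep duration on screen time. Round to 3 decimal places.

R² = Sxy²/(Sxx·Syy) = (-17.14)²/(42·8.898) = 0.786104

0.786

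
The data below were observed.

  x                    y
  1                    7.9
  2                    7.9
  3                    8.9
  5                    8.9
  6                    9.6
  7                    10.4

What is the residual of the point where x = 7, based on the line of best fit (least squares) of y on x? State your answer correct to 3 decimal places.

0.299

n = 6, Σx = 24, Σy = 53.6, Σxy = 225.3, Σx² = 124
Sxx = Σx² − (Σx)²/n = 124 − 96 = 28
Sxy = Σxy − (Σx)(Σy)/n = 225.3 − 214.4 = 10.9
b = Sxy/Sxx = 10.9/28 = 0.389286
a = ȳ − b·x̄ = 8.933333 − 0.389286·4 = 7.376190
ŷ(7) = 7.376190 + 0.389286·7 = 10.101190
residual = y − ŷ = 10.4 − 10.101190 = 0.298810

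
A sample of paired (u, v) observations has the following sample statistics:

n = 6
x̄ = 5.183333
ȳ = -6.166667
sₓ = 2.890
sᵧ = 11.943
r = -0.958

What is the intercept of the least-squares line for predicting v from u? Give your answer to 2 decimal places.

14.35

b = r · sᵧ/sₓ = -0.958 · 11.943/2.89 = -3.958960
a = ȳ − b·x̄ = -6.166667 − (-3.958960)·5.183333 = 14.353940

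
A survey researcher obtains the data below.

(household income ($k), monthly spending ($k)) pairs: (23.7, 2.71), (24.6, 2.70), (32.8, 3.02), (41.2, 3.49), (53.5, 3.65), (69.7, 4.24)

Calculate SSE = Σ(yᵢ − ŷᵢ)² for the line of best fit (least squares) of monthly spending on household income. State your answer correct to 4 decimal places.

n = 6, Σx = 245.5, Σy = 19.81, Σxy = 864.294, Σx² = 11660.47, Σy² = 67.2347
Sxx = Σx² − (Σx)²/n = 11660.47 − 10045.041667 = 1615.428333
Sxy = Σxy − (Σx)(Σy)/n = 864.294 − 810.559167 = 53.734833
Syy = Σy² − (Σy)²/n = 67.2347 − 65.406017 = 1.828683
b = Sxy/Sxx = 53.734833/1615.428333 = 0.033264
SSE = Syy − b·Sxy = 1.828683 − 0.033264·53.734833 = 0.041274

0.0413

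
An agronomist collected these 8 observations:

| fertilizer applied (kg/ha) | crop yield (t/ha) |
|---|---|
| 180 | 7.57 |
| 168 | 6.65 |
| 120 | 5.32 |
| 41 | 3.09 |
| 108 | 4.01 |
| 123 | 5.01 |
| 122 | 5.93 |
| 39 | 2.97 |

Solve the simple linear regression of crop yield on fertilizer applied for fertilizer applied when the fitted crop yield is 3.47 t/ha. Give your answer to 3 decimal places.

60.623

n = 8, Σx = 901, Σy = 40.55, Σxy = 5133.49, Σx² = 119903
Sxx = Σx² − (Σx)²/n = 119903 − 101475.125 = 18427.875
Sxy = Σxy − (Σx)(Σy)/n = 5133.49 − 4566.94375 = 566.54625
b = Sxy/Sxx = 566.54625/18427.875 = 0.030744
a = ȳ − b·x̄ = 5.06875 − 0.030744·112.625 = 1.606209
Set a + b·x = 3.47: x = (3.47 − 1.606209) / 0.030744 = 60.622952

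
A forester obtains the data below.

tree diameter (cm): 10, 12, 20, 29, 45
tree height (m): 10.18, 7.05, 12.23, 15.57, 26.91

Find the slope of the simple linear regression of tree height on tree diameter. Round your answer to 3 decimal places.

n = 5, Σx = 116, Σy = 71.94, Σxy = 2093.48, Σx² = 3510
Sxx = Σx² − (Σx)²/n = 3510 − 2691.2 = 818.8
Sxy = Σxy − (Σx)(Σy)/n = 2093.48 − 1669.008 = 424.472
b = Sxy/Sxx = 424.472/818.8 = 0.518407

0.518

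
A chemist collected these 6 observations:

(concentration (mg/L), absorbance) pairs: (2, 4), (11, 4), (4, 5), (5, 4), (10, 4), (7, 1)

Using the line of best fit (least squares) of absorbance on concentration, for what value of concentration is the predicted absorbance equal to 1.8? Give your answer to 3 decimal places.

35.200

n = 6, Σx = 39, Σy = 22, Σxy = 139, Σx² = 315
Sxx = Σx² − (Σx)²/n = 315 − 253.5 = 61.5
Sxy = Σxy − (Σx)(Σy)/n = 139 − 143 = -4
b = Sxy/Sxx = -4/61.5 = -0.065041
a = ȳ − b·x̄ = 3.666667 − (-0.065041)·6.5 = 4.089431
Set a + b·x = 1.8: x = (1.8 − 4.089431) / (-0.065041) = 35.2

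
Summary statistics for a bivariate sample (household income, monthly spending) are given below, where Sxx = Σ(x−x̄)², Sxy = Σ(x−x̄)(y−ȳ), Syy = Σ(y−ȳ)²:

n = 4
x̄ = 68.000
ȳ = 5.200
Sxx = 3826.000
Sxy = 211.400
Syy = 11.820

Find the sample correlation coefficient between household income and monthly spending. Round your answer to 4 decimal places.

0.9941

r = Sxy/√(Sxx·Syy) = 211.4/√(45223.32) = 211.4/212.657753 = 0.994086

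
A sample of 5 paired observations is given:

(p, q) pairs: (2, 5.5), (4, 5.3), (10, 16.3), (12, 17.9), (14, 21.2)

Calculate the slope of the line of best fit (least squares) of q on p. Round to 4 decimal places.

1.4060

n = 5, Σx = 42, Σy = 66.2, Σxy = 706.8, Σx² = 460
Sxx = Σx² − (Σx)²/n = 460 − 352.8 = 107.2
Sxy = Σxy − (Σx)(Σy)/n = 706.8 − 556.08 = 150.72
b = Sxy/Sxx = 150.72/107.2 = 1.405970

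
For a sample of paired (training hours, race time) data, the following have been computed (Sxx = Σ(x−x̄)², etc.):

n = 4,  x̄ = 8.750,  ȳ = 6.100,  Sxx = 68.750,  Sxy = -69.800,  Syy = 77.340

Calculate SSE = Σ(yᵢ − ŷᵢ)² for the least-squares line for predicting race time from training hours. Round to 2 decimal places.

6.47

b = Sxy/Sxx = -69.8/68.75 = -1.015273
SSE = Syy − b·Sxy = 77.34 − (-1.015273)·(-69.8) = 6.473964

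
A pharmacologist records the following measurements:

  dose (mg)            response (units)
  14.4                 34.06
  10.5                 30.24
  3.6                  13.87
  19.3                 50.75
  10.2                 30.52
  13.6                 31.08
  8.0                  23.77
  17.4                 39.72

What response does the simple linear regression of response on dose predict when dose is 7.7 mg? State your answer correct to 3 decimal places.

22.722

n = 8, Σx = 97, Σy = 254.01, Σxy = 3452.671, Σx² = 1358.82
Sxx = Σx² − (Σx)²/n = 1358.82 − 1176.125 = 182.695
Sxy = Σxy − (Σx)(Σy)/n = 3452.671 − 3079.87125 = 372.79975
b = Sxy/Sxx = 372.79975/182.695 = 2.040558
a = ȳ − b·x̄ = 31.75125 − 2.040558·12.125 = 7.009484
ŷ(7.7) = a + b·7.7 = 7.009484 + 2.040558·7.7 = 22.721781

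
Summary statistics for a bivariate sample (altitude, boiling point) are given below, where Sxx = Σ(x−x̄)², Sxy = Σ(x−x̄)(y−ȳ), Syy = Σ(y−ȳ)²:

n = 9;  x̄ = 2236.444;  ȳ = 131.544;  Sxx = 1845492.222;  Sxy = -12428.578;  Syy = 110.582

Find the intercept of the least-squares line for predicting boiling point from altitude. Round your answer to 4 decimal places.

b = Sxy/Sxx = -12428.578/1845492.222 = -0.006735
a = ȳ − b·x̄ = 131.544 − (-0.006735)·2236.444 = 146.605466

146.6055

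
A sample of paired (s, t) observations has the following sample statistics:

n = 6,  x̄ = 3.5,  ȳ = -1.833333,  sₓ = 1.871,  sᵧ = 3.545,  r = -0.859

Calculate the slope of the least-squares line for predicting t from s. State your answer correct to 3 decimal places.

-1.628

b = r · sᵧ/sₓ = -0.859 · 3.545/1.871 = -1.627555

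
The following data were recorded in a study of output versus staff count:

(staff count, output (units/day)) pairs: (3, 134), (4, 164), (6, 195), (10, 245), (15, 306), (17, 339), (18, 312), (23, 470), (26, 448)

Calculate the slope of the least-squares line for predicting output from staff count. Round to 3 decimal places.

13.966

n = 9, Σx = 122, Σy = 2613, Σxy = 43105, Σx² = 2204
Sxx = Σx² − (Σx)²/n = 2204 − 1653.777778 = 550.222222
Sxy = Σxy − (Σx)(Σy)/n = 43105 − 35420.666667 = 7684.333333
b = Sxy/Sxx = 7684.333333/550.222222 = 13.965872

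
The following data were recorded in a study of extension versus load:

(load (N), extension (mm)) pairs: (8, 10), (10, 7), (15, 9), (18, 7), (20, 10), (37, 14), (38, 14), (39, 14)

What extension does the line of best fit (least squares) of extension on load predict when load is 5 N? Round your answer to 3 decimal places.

6.882

n = 8, Σx = 185, Σy = 85, Σxy = 2207, Σx² = 5447
Sxx = Σx² − (Σx)²/n = 5447 − 4278.125 = 1168.875
Sxy = Σxy − (Σx)(Σy)/n = 2207 − 1965.625 = 241.375
b = Sxy/Sxx = 241.375/1168.875 = 0.206502
a = ȳ − b·x̄ = 10.625 − 0.206502·23.125 = 5.849642
ŷ(5) = a + b·5 = 5.849642 + 0.206502·5 = 6.882152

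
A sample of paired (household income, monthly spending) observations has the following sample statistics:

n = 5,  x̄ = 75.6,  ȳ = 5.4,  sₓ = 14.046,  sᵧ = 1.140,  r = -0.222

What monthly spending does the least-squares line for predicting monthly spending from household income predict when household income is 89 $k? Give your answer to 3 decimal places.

5.159

b = r · sᵧ/sₓ = -0.222 · 1.14/14.046 = -0.018018
a = ȳ − b·x̄ = 5.4 − (-0.018018)·75.6 = 6.762156
ŷ(89) = a + b·89 = 6.762156 + (-0.018018)·89 = 5.158560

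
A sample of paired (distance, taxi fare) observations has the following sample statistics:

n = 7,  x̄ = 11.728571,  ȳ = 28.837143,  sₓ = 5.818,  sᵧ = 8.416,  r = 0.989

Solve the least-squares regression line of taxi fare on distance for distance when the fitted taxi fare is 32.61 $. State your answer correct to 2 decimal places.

14.37

b = r · sᵧ/sₓ = 0.989 · 8.416/5.818 = 1.430633
a = ȳ − b·x̄ = 28.837143 − 1.430633·11.728571 = 12.057860
Set a + b·x = 32.61: x = (32.61 − 12.057860) / 1.430633 = 14.365765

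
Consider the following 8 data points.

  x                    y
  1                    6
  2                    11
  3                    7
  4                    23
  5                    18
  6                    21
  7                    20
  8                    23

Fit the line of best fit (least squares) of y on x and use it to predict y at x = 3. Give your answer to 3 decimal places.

12.536

n = 8, Σx = 36, Σy = 129, Σxy = 681, Σx² = 204
Sxx = Σx² − (Σx)²/n = 204 − 162 = 42
Sxy = Σxy − (Σx)(Σy)/n = 681 − 580.5 = 100.5
b = Sxy/Sxx = 100.5/42 = 2.392857
a = ȳ − b·x̄ = 16.125 − 2.392857·4.5 = 5.357143
ŷ(3) = a + b·3 = 5.357143 + 2.392857·3 = 12.535714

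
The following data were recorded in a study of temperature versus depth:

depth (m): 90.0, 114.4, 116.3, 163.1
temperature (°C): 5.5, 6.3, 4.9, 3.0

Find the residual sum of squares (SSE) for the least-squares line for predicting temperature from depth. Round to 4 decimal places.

1.7739

n = 4, Σx = 483.8, Σy = 19.7, Σxy = 2274.89, Σx² = 61314.66, Σy² = 102.95
Sxx = Σx² − (Σx)²/n = 61314.66 − 58515.61 = 2799.05
Sxy = Σxy − (Σx)(Σy)/n = 2274.89 − 2382.715 = -107.825
Syy = Σy² − (Σy)²/n = 102.95 − 97.0225 = 5.9275
b = Sxy/Sxx = -107.825/2799.05 = -0.038522
SSE = Syy − b·Sxy = 5.9275 − (-0.038522)·(-107.825) = 1.773866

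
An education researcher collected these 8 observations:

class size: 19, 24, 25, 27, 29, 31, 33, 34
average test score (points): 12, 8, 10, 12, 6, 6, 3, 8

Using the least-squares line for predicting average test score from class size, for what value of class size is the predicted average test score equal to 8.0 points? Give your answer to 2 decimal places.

n = 8, Σx = 222, Σy = 65, Σxy = 1725, Σx² = 6338
Sxx = Σx² − (Σx)²/n = 6338 − 6160.5 = 177.5
Sxy = Σxy − (Σx)(Σy)/n = 1725 − 1803.75 = -78.75
b = Sxy/Sxx = -78.75/177.5 = -0.443662
a = ȳ − b·x̄ = 8.125 − (-0.443662)·27.75 = 20.436620
Set a + b·x = 8.0: x = (8.0 − 20.436620) / (-0.443662) = 28.031746

28.03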